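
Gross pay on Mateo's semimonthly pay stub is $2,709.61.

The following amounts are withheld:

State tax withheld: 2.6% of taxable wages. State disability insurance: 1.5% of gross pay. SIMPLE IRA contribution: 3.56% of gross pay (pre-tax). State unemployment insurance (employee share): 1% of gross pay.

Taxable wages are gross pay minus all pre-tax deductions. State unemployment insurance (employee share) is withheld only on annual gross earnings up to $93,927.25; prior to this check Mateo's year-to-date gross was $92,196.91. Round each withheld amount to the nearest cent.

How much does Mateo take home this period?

$2,487.27

SIMPLE IRA contribution: $2,709.61 × 0.0356 = $96.46
Taxable wages = $2,709.61 − $96.46 = $2,613.15
State tax withheld: $2,613.15 × 0.026 = $67.94
State unemployment insurance (employee share): only $93,927.25 − $92,196.91 = $1,730.34 of this check is subject → $1,730.34 × 0.01 = $17.30
State disability insurance: $2,709.61 × 0.015 = $40.64
Total deductions = $96.46 + $67.94 + $17.30 + $40.64 = $222.34
Net pay = $2,709.61 − $222.34 = $2,487.27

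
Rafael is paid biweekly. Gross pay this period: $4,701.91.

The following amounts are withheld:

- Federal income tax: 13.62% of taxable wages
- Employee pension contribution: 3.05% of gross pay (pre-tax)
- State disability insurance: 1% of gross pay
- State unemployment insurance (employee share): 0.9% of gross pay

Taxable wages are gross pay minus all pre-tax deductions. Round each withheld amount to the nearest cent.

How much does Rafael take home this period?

Employee pension contribution: $4,701.91 × 0.0305 = $143.41
Taxable wages = $4,701.91 − $143.41 = $4,558.50
Federal income tax: $4,558.50 × 0.1362 = $620.87
State unemployment insurance (employee share): $4,701.91 × 0.009 = $42.32
State disability insurance: $4,701.91 × 0.01 = $47.02
Total deductions = $143.41 + $620.87 + $42.32 + $47.02 = $853.62
Net pay = $4,701.91 − $853.62 = $3,848.29

$3,848.29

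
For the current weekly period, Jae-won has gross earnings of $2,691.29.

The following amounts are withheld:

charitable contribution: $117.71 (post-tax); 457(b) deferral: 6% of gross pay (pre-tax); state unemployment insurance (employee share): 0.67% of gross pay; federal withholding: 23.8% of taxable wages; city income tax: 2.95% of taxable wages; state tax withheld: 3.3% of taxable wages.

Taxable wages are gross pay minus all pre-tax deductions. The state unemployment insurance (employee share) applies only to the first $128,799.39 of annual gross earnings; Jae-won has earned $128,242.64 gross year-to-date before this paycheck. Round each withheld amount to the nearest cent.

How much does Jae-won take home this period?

$1,648.17

457(b) deferral: $2,691.29 × 0.06 = $161.48
Taxable wages = $2,691.29 − $161.48 = $2,529.81
State tax withheld: $2,529.81 × 0.033 = $83.48
Federal withholding: $2,529.81 × 0.238 = $602.09
City income tax: $2,529.81 × 0.0295 = $74.63
State unemployment insurance (employee share): only $128,799.39 − $128,242.64 = $556.75 of this check is subject → $556.75 × 0.0067 = $3.73
Charitable contribution: $117.71
Total deductions = $161.48 + $83.48 + $602.09 + $74.63 + $3.73 + $117.71 = $1,043.12
Net pay = $2,691.29 − $1,043.12 = $1,648.17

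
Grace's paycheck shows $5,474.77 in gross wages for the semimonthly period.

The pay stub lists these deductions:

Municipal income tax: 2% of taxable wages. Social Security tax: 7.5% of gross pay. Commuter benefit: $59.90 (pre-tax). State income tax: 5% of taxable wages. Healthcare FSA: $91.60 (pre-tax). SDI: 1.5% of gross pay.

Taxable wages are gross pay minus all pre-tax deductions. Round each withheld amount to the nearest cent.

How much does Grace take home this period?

$4,457.91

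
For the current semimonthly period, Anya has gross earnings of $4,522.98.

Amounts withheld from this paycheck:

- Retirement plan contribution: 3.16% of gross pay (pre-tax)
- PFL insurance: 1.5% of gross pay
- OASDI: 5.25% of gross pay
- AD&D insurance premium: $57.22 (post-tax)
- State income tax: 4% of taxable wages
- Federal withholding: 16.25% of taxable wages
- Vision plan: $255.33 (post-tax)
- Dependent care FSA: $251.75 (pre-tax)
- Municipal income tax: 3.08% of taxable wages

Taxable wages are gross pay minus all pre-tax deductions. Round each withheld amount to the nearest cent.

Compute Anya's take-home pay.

Retirement plan contribution: $4,522.98 × 0.0316 = $142.93
Dependent care FSA: $251.75
Pre-tax total = $142.93 + $251.75 = $394.68
Taxable wages = $4,522.98 − $394.68 = $4,128.30
Municipal income tax: $4,128.30 × 0.0308 = $127.15
Federal withholding: $4,128.30 × 0.1625 = $670.85
State income tax: $4,128.30 × 0.04 = $165.13
OASDI: $4,522.98 × 0.0525 = $237.46
PFL insurance: $4,522.98 × 0.015 = $67.84
Vision plan: $255.33
AD&D insurance premium: $57.22
Total deductions = $142.93 + $251.75 + $127.15 + $670.85 + $165.13 + $237.46 + $67.84 + $255.33 + $57.22 = $1,975.66
Net pay = $4,522.98 − $1,975.66 = $2,547.32

$2,547.32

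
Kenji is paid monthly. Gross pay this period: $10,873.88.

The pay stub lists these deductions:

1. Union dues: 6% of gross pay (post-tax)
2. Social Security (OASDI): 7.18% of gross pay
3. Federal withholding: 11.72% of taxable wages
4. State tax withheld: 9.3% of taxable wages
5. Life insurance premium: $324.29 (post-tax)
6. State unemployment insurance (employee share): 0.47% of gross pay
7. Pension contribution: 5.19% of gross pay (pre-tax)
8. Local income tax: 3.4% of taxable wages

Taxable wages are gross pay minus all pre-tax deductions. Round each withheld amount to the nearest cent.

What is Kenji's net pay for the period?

$5,983.37

Pension contribution: $10,873.88 × 0.0519 = $564.35
Taxable wages = $10,873.88 − $564.35 = $10,309.53
Federal withholding: $10,309.53 × 0.1172 = $1,208.28
Local income tax: $10,309.53 × 0.034 = $350.52
State tax withheld: $10,309.53 × 0.093 = $958.79
State unemployment insurance (employee share): $10,873.88 × 0.0047 = $51.11
Social Security (OASDI): $10,873.88 × 0.0718 = $780.74
Union dues: $10,873.88 × 0.06 = $652.43
Life insurance premium: $324.29
Total deductions = $564.35 + $1,208.28 + $350.52 + $958.79 + $51.11 + $780.74 + $652.43 + $324.29 = $4,890.51
Net pay = $10,873.88 − $4,890.51 = $5,983.37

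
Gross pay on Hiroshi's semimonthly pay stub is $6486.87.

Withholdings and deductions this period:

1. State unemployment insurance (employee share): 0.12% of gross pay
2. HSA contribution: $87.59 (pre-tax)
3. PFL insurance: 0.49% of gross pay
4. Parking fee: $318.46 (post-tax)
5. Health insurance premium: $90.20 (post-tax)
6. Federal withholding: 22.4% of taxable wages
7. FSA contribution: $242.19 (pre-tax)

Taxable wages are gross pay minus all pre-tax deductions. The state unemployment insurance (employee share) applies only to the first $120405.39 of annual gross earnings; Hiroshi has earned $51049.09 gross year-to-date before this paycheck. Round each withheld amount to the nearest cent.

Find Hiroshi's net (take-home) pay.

$4329.67

HSA contribution: $87.59
FSA contribution: $242.19
Pre-tax total = $87.59 + $242.19 = $329.78
Taxable wages = $6486.87 − $329.78 = $6157.09
Federal withholding: $6157.09 × 0.224 = $1379.19
PFL insurance: $6486.87 × 0.0049 = $31.79
State unemployment insurance (employee share): cap not yet reached, full $6486.87 is subject → $6486.87 × 0.0012 = $7.78
Parking fee: $318.46
Health insurance premium: $90.20
Total deductions = $87.59 + $242.19 + $1379.19 + $31.79 + $7.78 + $318.46 + $90.20 = $2157.20
Net pay = $6486.87 − $2157.20 = $4329.67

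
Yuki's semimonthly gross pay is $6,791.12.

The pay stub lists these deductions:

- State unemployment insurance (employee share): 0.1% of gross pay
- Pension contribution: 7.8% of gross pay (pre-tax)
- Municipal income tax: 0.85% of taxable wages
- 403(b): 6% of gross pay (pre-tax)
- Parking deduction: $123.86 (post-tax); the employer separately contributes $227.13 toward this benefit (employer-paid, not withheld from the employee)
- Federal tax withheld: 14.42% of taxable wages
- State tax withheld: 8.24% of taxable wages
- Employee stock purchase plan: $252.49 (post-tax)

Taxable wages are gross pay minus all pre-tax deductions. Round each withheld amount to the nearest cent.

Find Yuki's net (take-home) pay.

$4,094.54

Pension contribution: $6,791.12 × 0.078 = $529.71
403(b): $6,791.12 × 0.06 = $407.47
Pre-tax total = $529.71 + $407.47 = $937.18
Taxable wages = $6,791.12 − $937.18 = $5,853.94
Federal tax withheld: $5,853.94 × 0.1442 = $844.14
Municipal income tax: $5,853.94 × 0.0085 = $49.76
State tax withheld: $5,853.94 × 0.0824 = $482.36
State unemployment insurance (employee share): $6,791.12 × 0.001 = $6.79
Parking deduction: $123.86
Employee stock purchase plan: $252.49
(Employer's $227.13 toward parking deduction is not withheld from the employee.)
Total deductions = $529.71 + $407.47 + $844.14 + $49.76 + $482.36 + $6.79 + $123.86 + $252.49 = $2,696.58
Net pay = $6,791.12 − $2,696.58 = $4,094.54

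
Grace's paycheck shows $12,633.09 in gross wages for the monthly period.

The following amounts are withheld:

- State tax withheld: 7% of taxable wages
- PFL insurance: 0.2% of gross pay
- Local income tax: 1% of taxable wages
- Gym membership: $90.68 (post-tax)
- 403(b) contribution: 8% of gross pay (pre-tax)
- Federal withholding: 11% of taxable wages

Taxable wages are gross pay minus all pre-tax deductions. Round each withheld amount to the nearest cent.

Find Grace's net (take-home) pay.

$9,298.23

403(b) contribution: $12,633.09 × 0.08 = $1,010.65
Taxable wages = $12,633.09 − $1,010.65 = $11,622.44
Federal withholding: $11,622.44 × 0.11 = $1,278.47
Local income tax: $11,622.44 × 0.01 = $116.22
State tax withheld: $11,622.44 × 0.07 = $813.57
PFL insurance: $12,633.09 × 0.002 = $25.27
Gym membership: $90.68
Total deductions = $1,010.65 + $1,278.47 + $116.22 + $813.57 + $25.27 + $90.68 = $3,334.86
Net pay = $12,633.09 − $3,334.86 = $9,298.23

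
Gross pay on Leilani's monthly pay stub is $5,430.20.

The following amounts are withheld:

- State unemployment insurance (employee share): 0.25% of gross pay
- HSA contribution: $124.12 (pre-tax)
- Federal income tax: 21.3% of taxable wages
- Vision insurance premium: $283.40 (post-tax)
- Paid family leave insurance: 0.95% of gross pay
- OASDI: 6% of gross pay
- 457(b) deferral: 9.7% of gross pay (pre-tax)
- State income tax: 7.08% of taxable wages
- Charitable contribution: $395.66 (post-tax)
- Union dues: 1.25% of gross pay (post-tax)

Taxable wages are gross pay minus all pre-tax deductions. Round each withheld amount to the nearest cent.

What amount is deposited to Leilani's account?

457(b) deferral: $5,430.20 × 0.097 = $526.73
HSA contribution: $124.12
Pre-tax total = $526.73 + $124.12 = $650.85
Taxable wages = $5,430.20 − $650.85 = $4,779.35
Federal income tax: $4,779.35 × 0.213 = $1,018.00
State income tax: $4,779.35 × 0.0708 = $338.38
Paid family leave insurance: $5,430.20 × 0.0095 = $51.59
OASDI: $5,430.20 × 0.06 = $325.81
State unemployment insurance (employee share): $5,430.20 × 0.0025 = $13.58
Union dues: $5,430.20 × 0.0125 = $67.88
Charitable contribution: $395.66
Vision insurance premium: $283.40
Total deductions = $526.73 + $124.12 + $1,018.00 + $338.38 + $51.59 + $325.81 + $13.58 + $67.88 + $395.66 + $283.40 = $3,145.15
Net pay = $5,430.20 − $3,145.15 = $2,285.05

$2,285.05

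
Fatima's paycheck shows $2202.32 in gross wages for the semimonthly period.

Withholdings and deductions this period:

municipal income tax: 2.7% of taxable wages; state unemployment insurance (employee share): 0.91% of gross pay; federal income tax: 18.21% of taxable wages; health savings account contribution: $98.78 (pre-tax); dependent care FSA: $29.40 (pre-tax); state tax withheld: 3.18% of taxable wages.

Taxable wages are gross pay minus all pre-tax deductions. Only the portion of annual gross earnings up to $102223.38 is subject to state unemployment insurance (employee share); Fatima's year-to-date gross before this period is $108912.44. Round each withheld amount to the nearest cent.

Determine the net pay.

$1574.48

Health savings account contribution: $98.78
Dependent care FSA: $29.40
Pre-tax total = $98.78 + $29.40 = $128.18
Taxable wages = $2202.32 − $128.18 = $2074.14
Municipal income tax: $2074.14 × 0.027 = $56.00
State tax withheld: $2074.14 × 0.0318 = $65.96
Federal income tax: $2074.14 × 0.1821 = $377.70
State unemployment insurance (employee share): annual cap $102223.38 already reached (YTD $108912.44), so $0.00
Total deductions = $98.78 + $29.40 + $56.00 + $65.96 + $377.70 + $0.00 = $627.84
Net pay = $2202.32 − $627.84 = $1574.48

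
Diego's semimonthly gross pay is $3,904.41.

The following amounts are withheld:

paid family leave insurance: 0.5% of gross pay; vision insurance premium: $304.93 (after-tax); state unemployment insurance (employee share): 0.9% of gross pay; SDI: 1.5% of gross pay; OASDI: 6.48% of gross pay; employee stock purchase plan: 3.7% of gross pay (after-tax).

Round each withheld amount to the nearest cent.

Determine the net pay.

$3,088.78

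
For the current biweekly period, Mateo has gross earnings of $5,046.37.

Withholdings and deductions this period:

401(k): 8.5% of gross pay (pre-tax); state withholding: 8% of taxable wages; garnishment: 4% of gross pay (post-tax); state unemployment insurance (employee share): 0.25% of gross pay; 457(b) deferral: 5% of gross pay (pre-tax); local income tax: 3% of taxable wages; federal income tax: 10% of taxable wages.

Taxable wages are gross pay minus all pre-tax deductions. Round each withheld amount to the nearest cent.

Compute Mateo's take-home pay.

401(k): $5,046.37 × 0.085 = $428.94
457(b) deferral: $5,046.37 × 0.05 = $252.32
Pre-tax total = $428.94 + $252.32 = $681.26
Taxable wages = $5,046.37 − $681.26 = $4,365.11
Local income tax: $4,365.11 × 0.03 = $130.95
State withholding: $4,365.11 × 0.08 = $349.21
Federal income tax: $4,365.11 × 0.1 = $436.51
State unemployment insurance (employee share): $5,046.37 × 0.0025 = $12.62
Garnishment: $5,046.37 × 0.04 = $201.85
Total deductions = $428.94 + $252.32 + $130.95 + $349.21 + $436.51 + $12.62 + $201.85 = $1,812.40
Net pay = $5,046.37 − $1,812.40 = $3,233.97

$3,233.97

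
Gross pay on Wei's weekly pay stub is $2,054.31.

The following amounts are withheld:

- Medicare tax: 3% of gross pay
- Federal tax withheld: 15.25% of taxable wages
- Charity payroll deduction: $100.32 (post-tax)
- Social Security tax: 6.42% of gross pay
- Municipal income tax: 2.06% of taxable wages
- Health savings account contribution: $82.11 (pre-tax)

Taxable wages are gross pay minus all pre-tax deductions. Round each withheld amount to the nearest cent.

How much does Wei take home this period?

$1,336.97

Health savings account contribution: $82.11
Taxable wages = $2,054.31 − $82.11 = $1,972.20
Federal tax withheld: $1,972.20 × 0.1525 = $300.76
Municipal income tax: $1,972.20 × 0.0206 = $40.63
Medicare tax: $2,054.31 × 0.03 = $61.63
Social Security tax: $2,054.31 × 0.0642 = $131.89
Charity payroll deduction: $100.32
Total deductions = $82.11 + $300.76 + $40.63 + $61.63 + $131.89 + $100.32 = $717.34
Net pay = $2,054.31 − $717.34 = $1,336.97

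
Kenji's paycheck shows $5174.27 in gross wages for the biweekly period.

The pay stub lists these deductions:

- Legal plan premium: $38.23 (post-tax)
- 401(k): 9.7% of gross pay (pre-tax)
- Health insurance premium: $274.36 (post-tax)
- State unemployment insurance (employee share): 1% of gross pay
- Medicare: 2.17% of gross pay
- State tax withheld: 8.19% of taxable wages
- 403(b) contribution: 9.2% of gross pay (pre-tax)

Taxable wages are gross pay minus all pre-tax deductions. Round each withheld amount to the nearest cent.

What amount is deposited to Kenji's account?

$3376.05

403(b) contribution: $5174.27 × 0.092 = $476.03
401(k): $5174.27 × 0.097 = $501.90
Pre-tax total = $476.03 + $501.90 = $977.93
Taxable wages = $5174.27 − $977.93 = $4196.34
State tax withheld: $4196.34 × 0.0819 = $343.68
Medicare: $5174.27 × 0.0217 = $112.28
State unemployment insurance (employee share): $5174.27 × 0.01 = $51.74
Health insurance premium: $274.36
Legal plan premium: $38.23
Total deductions = $476.03 + $501.90 + $343.68 + $112.28 + $51.74 + $274.36 + $38.23 = $1798.22
Net pay = $5174.27 − $1798.22 = $3376.05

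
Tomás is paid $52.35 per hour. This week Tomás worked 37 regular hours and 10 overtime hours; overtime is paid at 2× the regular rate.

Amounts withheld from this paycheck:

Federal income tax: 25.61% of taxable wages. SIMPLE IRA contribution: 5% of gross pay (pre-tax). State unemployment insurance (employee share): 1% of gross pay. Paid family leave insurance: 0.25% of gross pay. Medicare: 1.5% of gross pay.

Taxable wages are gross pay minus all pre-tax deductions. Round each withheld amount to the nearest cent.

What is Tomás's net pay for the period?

Regular pay: 37 × $52.35 = $1,936.95
Overtime pay: 10 × $52.35 × 2 = $1,047.00
Gross pay = $1,936.95 + $1,047.00 = $2,983.95
SIMPLE IRA contribution: $2,983.95 × 0.05 = $149.20
Taxable wages = $2,983.95 − $149.20 = $2,834.75
Federal income tax: $2,834.75 × 0.2561 = $725.98
State unemployment insurance (employee share): $2,983.95 × 0.01 = $29.84
Medicare: $2,983.95 × 0.015 = $44.76
Paid family leave insurance: $2,983.95 × 0.0025 = $7.46
Total deductions = $149.20 + $725.98 + $29.84 + $44.76 + $7.46 = $957.24
Net pay = $2,983.95 − $957.24 = $2,026.71

$2,026.71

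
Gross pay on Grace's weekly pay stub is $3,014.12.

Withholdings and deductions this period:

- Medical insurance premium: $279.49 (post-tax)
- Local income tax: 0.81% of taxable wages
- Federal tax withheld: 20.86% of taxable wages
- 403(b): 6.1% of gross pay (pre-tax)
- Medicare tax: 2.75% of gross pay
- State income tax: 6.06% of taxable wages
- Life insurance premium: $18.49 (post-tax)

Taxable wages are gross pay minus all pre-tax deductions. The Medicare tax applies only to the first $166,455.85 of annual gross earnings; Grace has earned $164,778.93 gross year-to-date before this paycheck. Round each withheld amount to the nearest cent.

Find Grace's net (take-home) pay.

$1,701.33

403(b): $3,014.12 × 0.061 = $183.86
Taxable wages = $3,014.12 − $183.86 = $2,830.26
Local income tax: $2,830.26 × 0.0081 = $22.93
Federal tax withheld: $2,830.26 × 0.2086 = $590.39
State income tax: $2,830.26 × 0.0606 = $171.51
Medicare tax: only $166,455.85 − $164,778.93 = $1,676.92 of this check is subject → $1,676.92 × 0.0275 = $46.12
Life insurance premium: $18.49
Medical insurance premium: $279.49
Total deductions = $183.86 + $22.93 + $590.39 + $171.51 + $46.12 + $18.49 + $279.49 = $1,312.79
Net pay = $3,014.12 − $1,312.79 = $1,701.33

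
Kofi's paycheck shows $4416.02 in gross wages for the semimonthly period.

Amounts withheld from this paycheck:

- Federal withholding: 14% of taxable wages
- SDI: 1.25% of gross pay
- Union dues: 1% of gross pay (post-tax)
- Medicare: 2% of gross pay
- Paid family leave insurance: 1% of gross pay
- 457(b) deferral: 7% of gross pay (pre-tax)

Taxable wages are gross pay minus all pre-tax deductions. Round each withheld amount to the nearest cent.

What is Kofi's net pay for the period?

$3300.09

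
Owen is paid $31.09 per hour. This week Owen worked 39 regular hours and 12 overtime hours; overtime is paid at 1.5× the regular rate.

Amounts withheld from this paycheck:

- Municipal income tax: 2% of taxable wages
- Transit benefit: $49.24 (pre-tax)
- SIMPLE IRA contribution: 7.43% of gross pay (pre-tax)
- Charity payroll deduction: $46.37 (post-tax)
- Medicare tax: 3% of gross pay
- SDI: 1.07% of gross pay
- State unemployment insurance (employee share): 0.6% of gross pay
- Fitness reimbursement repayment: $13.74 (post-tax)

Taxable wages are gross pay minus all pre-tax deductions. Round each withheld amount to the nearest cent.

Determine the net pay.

$1,416.54

Regular pay: 39 × $31.09 = $1,212.51
Overtime pay: 12 × $31.09 × 1.5 = $559.62
Gross pay = $1,212.51 + $559.62 = $1,772.13
Transit benefit: $49.24
SIMPLE IRA contribution: $1,772.13 × 0.0743 = $131.67
Pre-tax total = $49.24 + $131.67 = $180.91
Taxable wages = $1,772.13 − $180.91 = $1,591.22
Municipal income tax: $1,591.22 × 0.02 = $31.82
SDI: $1,772.13 × 0.0107 = $18.96
State unemployment insurance (employee share): $1,772.13 × 0.006 = $10.63
Medicare tax: $1,772.13 × 0.03 = $53.16
Fitness reimbursement repayment: $13.74
Charity payroll deduction: $46.37
Total deductions = $49.24 + $131.67 + $31.82 + $18.96 + $10.63 + $53.16 + $13.74 + $46.37 = $355.59
Net pay = $1,772.13 − $355.59 = $1,416.54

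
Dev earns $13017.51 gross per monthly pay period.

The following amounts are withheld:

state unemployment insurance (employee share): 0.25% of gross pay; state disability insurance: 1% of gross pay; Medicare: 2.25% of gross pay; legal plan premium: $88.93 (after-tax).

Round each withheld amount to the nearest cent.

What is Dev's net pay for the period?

$12472.97

State unemployment insurance (employee share): $13017.51 × 0.0025 = $32.54
State disability insurance: $13017.51 × 0.01 = $130.18
Medicare: $13017.51 × 0.0225 = $292.89
Legal plan premium: $88.93
Total deductions = $32.54 + $130.18 + $292.89 + $88.93 = $544.54
Net pay = $13017.51 − $544.54 = $12472.97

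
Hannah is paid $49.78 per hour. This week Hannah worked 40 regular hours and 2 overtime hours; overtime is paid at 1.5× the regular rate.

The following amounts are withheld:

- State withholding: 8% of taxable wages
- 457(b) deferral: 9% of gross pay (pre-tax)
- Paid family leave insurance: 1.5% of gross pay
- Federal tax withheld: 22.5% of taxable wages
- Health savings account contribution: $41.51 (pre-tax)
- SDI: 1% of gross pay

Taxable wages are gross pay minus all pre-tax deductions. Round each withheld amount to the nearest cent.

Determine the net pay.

Regular pay: 40 × $49.78 = $1,991.20
Overtime pay: 2 × $49.78 × 1.5 = $149.34
Gross pay = $1,991.20 + $149.34 = $2,140.54
457(b) deferral: $2,140.54 × 0.09 = $192.65
Health savings account contribution: $41.51
Pre-tax total = $192.65 + $41.51 = $234.16
Taxable wages = $2,140.54 − $234.16 = $1,906.38
State withholding: $1,906.38 × 0.08 = $152.51
Federal tax withheld: $1,906.38 × 0.225 = $428.94
Paid family leave insurance: $2,140.54 × 0.015 = $32.11
SDI: $2,140.54 × 0.01 = $21.41
Total deductions = $192.65 + $41.51 + $152.51 + $428.94 + $32.11 + $21.41 = $869.13
Net pay = $2,140.54 − $869.13 = $1,271.41

$1,271.41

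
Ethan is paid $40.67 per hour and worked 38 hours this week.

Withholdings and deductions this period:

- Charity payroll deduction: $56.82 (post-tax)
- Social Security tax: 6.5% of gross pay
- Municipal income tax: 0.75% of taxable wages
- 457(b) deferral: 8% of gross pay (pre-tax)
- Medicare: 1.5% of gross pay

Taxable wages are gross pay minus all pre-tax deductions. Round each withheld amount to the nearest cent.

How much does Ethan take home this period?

Gross pay: 38 × $40.67 = $1,545.46
457(b) deferral: $1,545.46 × 0.08 = $123.64
Taxable wages = $1,545.46 − $123.64 = $1,421.82
Municipal income tax: $1,421.82 × 0.0075 = $10.66
Medicare: $1,545.46 × 0.015 = $23.18
Social Security tax: $1,545.46 × 0.065 = $100.45
Charity payroll deduction: $56.82
Total deductions = $123.64 + $10.66 + $23.18 + $100.45 + $56.82 = $314.75
Net pay = $1,545.46 − $314.75 = $1,230.71

$1,230.71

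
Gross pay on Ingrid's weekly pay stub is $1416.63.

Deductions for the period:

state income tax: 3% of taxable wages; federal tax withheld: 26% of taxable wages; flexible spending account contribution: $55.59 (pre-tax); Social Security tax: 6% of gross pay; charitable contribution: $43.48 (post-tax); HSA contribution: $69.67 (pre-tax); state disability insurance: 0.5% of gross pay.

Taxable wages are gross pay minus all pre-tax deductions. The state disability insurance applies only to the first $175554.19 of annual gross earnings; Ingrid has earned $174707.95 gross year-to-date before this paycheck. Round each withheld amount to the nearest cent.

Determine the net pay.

HSA contribution: $69.67
Flexible spending account contribution: $55.59
Pre-tax total = $69.67 + $55.59 = $125.26
Taxable wages = $1416.63 − $125.26 = $1291.37
Federal tax withheld: $1291.37 × 0.26 = $335.76
State income tax: $1291.37 × 0.03 = $38.74
State disability insurance: only $175554.19 − $174707.95 = $846.24 of this check is subject → $846.24 × 0.005 = $4.23
Social Security tax: $1416.63 × 0.06 = $85.00
Charitable contribution: $43.48
Total deductions = $69.67 + $55.59 + $335.76 + $38.74 + $4.23 + $85.00 + $43.48 = $632.47
Net pay = $1416.63 − $632.47 = $784.16

$784.16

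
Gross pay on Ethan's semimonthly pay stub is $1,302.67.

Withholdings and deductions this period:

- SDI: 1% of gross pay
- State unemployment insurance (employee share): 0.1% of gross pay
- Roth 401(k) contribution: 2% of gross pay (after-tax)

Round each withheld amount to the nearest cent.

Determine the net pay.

$1,262.29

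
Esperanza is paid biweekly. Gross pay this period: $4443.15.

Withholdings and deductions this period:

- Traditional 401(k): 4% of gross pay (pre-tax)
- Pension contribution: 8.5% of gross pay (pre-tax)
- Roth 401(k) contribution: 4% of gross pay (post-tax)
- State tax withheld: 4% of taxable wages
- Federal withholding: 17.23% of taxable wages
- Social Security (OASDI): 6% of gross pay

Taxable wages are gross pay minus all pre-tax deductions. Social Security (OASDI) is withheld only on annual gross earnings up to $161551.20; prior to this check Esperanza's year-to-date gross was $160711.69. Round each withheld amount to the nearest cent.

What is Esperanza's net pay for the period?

$2834.28

Traditional 401(k): $4443.15 × 0.04 = $177.73
Pension contribution: $4443.15 × 0.085 = $377.67
Pre-tax total = $177.73 + $377.67 = $555.40
Taxable wages = $4443.15 − $555.40 = $3887.75
Federal withholding: $3887.75 × 0.1723 = $669.86
State tax withheld: $3887.75 × 0.04 = $155.51
Social Security (OASDI): only $161551.20 − $160711.69 = $839.51 of this check is subject → $839.51 × 0.06 = $50.37
Roth 401(k) contribution: $4443.15 × 0.04 = $177.73
Total deductions = $177.73 + $377.67 + $669.86 + $155.51 + $50.37 + $177.73 = $1608.87
Net pay = $4443.15 − $1608.87 = $2834.28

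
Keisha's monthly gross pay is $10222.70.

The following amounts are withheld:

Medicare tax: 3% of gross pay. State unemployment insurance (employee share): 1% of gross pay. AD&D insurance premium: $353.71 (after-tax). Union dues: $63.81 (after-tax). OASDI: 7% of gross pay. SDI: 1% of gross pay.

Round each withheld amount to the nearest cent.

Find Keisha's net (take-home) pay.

Medicare tax: $10222.70 × 0.03 = $306.68
State unemployment insurance (employee share): $10222.70 × 0.01 = $102.23
SDI: $10222.70 × 0.01 = $102.23
OASDI: $10222.70 × 0.07 = $715.59
AD&D insurance premium: $353.71
Union dues: $63.81
Total deductions = $306.68 + $102.23 + $102.23 + $715.59 + $353.71 + $63.81 = $1644.25
Net pay = $10222.70 − $1644.25 = $8578.45

$8578.45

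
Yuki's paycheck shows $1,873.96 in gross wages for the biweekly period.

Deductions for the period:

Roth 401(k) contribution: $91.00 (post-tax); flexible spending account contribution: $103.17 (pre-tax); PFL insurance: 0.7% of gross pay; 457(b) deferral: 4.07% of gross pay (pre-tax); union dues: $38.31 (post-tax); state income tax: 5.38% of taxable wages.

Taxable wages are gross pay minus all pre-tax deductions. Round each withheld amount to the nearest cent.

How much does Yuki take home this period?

457(b) deferral: $1,873.96 × 0.0407 = $76.27
Flexible spending account contribution: $103.17
Pre-tax total = $76.27 + $103.17 = $179.44
Taxable wages = $1,873.96 − $179.44 = $1,694.52
State income tax: $1,694.52 × 0.0538 = $91.17
PFL insurance: $1,873.96 × 0.007 = $13.12
Union dues: $38.31
Roth 401(k) contribution: $91.00
Total deductions = $76.27 + $103.17 + $91.17 + $13.12 + $38.31 + $91.00 = $413.04
Net pay = $1,873.96 − $413.04 = $1,460.92

$1,460.92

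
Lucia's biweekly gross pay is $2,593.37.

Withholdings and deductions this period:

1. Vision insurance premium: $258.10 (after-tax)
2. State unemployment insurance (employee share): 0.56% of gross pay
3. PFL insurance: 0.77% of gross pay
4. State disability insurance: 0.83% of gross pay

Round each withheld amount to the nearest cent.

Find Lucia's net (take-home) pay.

State disability insurance: $2,593.37 × 0.0083 = $21.52
State unemployment insurance (employee share): $2,593.37 × 0.0056 = $14.52
PFL insurance: $2,593.37 × 0.0077 = $19.97
Vision insurance premium: $258.10
Total deductions = $21.52 + $14.52 + $19.97 + $258.10 = $314.11
Net pay = $2,593.37 − $314.11 = $2,279.26

$2,279.26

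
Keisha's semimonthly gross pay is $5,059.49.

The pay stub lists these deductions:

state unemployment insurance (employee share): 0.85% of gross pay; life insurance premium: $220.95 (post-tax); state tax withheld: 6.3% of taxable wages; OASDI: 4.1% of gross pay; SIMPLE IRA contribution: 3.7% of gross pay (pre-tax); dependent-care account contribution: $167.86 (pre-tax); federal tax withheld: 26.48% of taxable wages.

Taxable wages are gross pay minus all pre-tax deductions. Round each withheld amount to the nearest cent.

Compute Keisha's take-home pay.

SIMPLE IRA contribution: $5,059.49 × 0.037 = $187.20
Dependent-care account contribution: $167.86
Pre-tax total = $187.20 + $167.86 = $355.06
Taxable wages = $5,059.49 − $355.06 = $4,704.43
Federal tax withheld: $4,704.43 × 0.2648 = $1,245.73
State tax withheld: $4,704.43 × 0.063 = $296.38
OASDI: $5,059.49 × 0.041 = $207.44
State unemployment insurance (employee share): $5,059.49 × 0.0085 = $43.01
Life insurance premium: $220.95
Total deductions = $187.20 + $167.86 + $1,245.73 + $296.38 + $207.44 + $43.01 + $220.95 = $2,368.57
Net pay = $5,059.49 − $2,368.57 = $2,690.92

$2,690.92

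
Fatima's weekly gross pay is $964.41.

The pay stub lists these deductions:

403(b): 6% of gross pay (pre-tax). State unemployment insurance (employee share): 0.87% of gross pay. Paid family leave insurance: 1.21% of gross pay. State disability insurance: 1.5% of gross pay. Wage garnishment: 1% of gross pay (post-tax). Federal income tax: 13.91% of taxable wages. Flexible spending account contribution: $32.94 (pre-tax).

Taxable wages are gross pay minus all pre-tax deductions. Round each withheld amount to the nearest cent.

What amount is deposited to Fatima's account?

$707.92

403(b): $964.41 × 0.06 = $57.86
Flexible spending account contribution: $32.94
Pre-tax total = $57.86 + $32.94 = $90.80
Taxable wages = $964.41 − $90.80 = $873.61
Federal income tax: $873.61 × 0.1391 = $121.52
State disability insurance: $964.41 × 0.015 = $14.47
State unemployment insurance (employee share): $964.41 × 0.0087 = $8.39
Paid family leave insurance: $964.41 × 0.0121 = $11.67
Wage garnishment: $964.41 × 0.01 = $9.64
Total deductions = $57.86 + $32.94 + $121.52 + $14.47 + $8.39 + $11.67 + $9.64 = $256.49
Net pay = $964.41 − $256.49 = $707.92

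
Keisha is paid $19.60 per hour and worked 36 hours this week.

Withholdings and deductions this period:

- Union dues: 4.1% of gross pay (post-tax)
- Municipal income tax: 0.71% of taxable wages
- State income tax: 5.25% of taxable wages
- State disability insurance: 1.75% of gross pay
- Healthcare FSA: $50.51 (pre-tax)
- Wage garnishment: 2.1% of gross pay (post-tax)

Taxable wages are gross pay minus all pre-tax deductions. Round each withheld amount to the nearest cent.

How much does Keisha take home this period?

Gross pay: 36 × $19.60 = $705.60
Healthcare FSA: $50.51
Taxable wages = $705.60 − $50.51 = $655.09
State income tax: $655.09 × 0.0525 = $34.39
Municipal income tax: $655.09 × 0.0071 = $4.65
State disability insurance: $705.60 × 0.0175 = $12.35
Wage garnishment: $705.60 × 0.021 = $14.82
Union dues: $705.60 × 0.041 = $28.93
Total deductions = $50.51 + $34.39 + $4.65 + $12.35 + $14.82 + $28.93 = $145.65
Net pay = $705.60 − $145.65 = $559.95

$559.95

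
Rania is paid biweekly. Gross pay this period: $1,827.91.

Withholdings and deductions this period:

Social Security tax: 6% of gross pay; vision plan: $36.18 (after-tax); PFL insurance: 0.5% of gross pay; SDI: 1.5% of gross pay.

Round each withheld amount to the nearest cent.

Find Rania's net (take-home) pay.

$1,645.50

SDI: $1,827.91 × 0.015 = $27.42
Social Security tax: $1,827.91 × 0.06 = $109.67
PFL insurance: $1,827.91 × 0.005 = $9.14
Vision plan: $36.18
Total deductions = $27.42 + $109.67 + $9.14 + $36.18 = $182.41
Net pay = $1,827.91 − $182.41 = $1,645.50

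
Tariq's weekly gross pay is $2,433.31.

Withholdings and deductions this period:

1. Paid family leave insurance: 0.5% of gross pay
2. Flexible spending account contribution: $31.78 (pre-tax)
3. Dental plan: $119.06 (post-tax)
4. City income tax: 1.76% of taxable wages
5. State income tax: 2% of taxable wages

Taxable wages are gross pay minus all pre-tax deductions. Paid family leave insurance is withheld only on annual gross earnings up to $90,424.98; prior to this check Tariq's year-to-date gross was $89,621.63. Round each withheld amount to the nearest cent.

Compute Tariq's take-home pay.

$2,188.15

Flexible spending account contribution: $31.78
Taxable wages = $2,433.31 − $31.78 = $2,401.53
State income tax: $2,401.53 × 0.02 = $48.03
City income tax: $2,401.53 × 0.0176 = $42.27
Paid family leave insurance: only $90,424.98 − $89,621.63 = $803.35 of this check is subject → $803.35 × 0.005 = $4.02
Dental plan: $119.06
Total deductions = $31.78 + $48.03 + $42.27 + $4.02 + $119.06 = $245.16
Net pay = $2,433.31 − $245.16 = $2,188.15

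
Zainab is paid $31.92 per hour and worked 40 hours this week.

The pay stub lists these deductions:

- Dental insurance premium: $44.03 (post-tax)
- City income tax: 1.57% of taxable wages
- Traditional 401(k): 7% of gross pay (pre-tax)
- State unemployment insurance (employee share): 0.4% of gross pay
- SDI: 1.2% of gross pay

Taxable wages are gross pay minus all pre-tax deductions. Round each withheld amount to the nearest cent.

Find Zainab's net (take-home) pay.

Gross pay: 40 × $31.92 = $1,276.80
Traditional 401(k): $1,276.80 × 0.07 = $89.38
Taxable wages = $1,276.80 − $89.38 = $1,187.42
City income tax: $1,187.42 × 0.0157 = $18.64
SDI: $1,276.80 × 0.012 = $15.32
State unemployment insurance (employee share): $1,276.80 × 0.004 = $5.11
Dental insurance premium: $44.03
Total deductions = $89.38 + $18.64 + $15.32 + $5.11 + $44.03 = $172.48
Net pay = $1,276.80 − $172.48 = $1,104.32

$1,104.32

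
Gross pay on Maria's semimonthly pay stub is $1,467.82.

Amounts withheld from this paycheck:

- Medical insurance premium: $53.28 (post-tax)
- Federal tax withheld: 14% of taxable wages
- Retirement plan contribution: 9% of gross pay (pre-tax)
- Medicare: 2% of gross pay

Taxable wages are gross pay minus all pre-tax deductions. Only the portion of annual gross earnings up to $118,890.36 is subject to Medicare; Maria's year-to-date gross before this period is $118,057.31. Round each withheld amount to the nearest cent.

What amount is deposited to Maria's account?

$1,078.78

Retirement plan contribution: $1,467.82 × 0.09 = $132.10
Taxable wages = $1,467.82 − $132.10 = $1,335.72
Federal tax withheld: $1,335.72 × 0.14 = $187.00
Medicare: only $118,890.36 − $118,057.31 = $833.05 of this check is subject → $833.05 × 0.02 = $16.66
Medical insurance premium: $53.28
Total deductions = $132.10 + $187.00 + $16.66 + $53.28 = $389.04
Net pay = $1,467.82 − $389.04 = $1,078.78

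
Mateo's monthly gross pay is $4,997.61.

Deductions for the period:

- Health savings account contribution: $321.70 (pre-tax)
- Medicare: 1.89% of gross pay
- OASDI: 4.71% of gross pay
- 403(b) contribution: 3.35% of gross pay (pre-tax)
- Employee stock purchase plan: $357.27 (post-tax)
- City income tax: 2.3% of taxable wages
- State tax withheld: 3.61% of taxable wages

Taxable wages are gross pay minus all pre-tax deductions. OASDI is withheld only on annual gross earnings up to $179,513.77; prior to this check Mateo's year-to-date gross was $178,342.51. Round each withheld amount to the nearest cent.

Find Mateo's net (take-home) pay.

403(b) contribution: $4,997.61 × 0.0335 = $167.42
Health savings account contribution: $321.70
Pre-tax total = $167.42 + $321.70 = $489.12
Taxable wages = $4,997.61 − $489.12 = $4,508.49
City income tax: $4,508.49 × 0.023 = $103.70
State tax withheld: $4,508.49 × 0.0361 = $162.76
OASDI: only $179,513.77 − $178,342.51 = $1,171.26 of this check is subject → $1,171.26 × 0.0471 = $55.17
Medicare: $4,997.61 × 0.0189 = $94.45
Employee stock purchase plan: $357.27
Total deductions = $167.42 + $321.70 + $103.70 + $162.76 + $55.17 + $94.45 + $357.27 = $1,262.47
Net pay = $4,997.61 − $1,262.47 = $3,735.14

$3,735.14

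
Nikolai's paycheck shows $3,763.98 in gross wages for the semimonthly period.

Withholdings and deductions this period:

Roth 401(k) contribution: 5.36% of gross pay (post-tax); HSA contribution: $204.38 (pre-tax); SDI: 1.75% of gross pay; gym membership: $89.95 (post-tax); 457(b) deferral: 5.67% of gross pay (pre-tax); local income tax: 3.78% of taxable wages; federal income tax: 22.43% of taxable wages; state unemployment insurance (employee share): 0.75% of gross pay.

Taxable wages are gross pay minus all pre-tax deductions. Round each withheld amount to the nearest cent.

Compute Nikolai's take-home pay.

457(b) deferral: $3,763.98 × 0.0567 = $213.42
HSA contribution: $204.38
Pre-tax total = $213.42 + $204.38 = $417.80
Taxable wages = $3,763.98 − $417.80 = $3,346.18
Local income tax: $3,346.18 × 0.0378 = $126.49
Federal income tax: $3,346.18 × 0.2243 = $750.55
SDI: $3,763.98 × 0.0175 = $65.87
State unemployment insurance (employee share): $3,763.98 × 0.0075 = $28.23
Gym membership: $89.95
Roth 401(k) contribution: $3,763.98 × 0.0536 = $201.75
Total deductions = $213.42 + $204.38 + $126.49 + $750.55 + $65.87 + $28.23 + $89.95 + $201.75 = $1,680.64
Net pay = $3,763.98 − $1,680.64 = $2,083.34

$2,083.34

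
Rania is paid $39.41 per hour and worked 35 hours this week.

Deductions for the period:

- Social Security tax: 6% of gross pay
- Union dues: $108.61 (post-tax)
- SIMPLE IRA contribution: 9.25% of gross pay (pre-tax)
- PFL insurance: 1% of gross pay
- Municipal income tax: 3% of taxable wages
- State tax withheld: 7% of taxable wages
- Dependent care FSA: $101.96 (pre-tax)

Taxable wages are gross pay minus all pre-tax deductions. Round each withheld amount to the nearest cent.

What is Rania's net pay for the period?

Gross pay: 35 × $39.41 = $1379.35
Dependent care FSA: $101.96
SIMPLE IRA contribution: $1379.35 × 0.0925 = $127.59
Pre-tax total = $101.96 + $127.59 = $229.55
Taxable wages = $1379.35 − $229.55 = $1149.80
State tax withheld: $1149.80 × 0.07 = $80.49
Municipal income tax: $1149.80 × 0.03 = $34.49
Social Security tax: $1379.35 × 0.06 = $82.76
PFL insurance: $1379.35 × 0.01 = $13.79
Union dues: $108.61
Total deductions = $101.96 + $127.59 + $80.49 + $34.49 + $82.76 + $13.79 + $108.61 = $549.69
Net pay = $1379.35 − $549.69 = $829.66

$829.66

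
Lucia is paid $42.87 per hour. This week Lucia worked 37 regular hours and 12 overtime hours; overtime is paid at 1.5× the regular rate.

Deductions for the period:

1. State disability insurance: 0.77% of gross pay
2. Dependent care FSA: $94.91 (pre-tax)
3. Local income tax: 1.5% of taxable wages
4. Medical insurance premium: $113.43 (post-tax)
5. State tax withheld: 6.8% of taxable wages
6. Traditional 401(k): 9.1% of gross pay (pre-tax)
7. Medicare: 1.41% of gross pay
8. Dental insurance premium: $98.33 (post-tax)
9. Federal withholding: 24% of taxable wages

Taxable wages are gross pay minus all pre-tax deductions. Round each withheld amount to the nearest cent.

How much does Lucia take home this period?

Regular pay: 37 × $42.87 = $1,586.19
Overtime pay: 12 × $42.87 × 1.5 = $771.66
Gross pay = $1,586.19 + $771.66 = $2,357.85
Traditional 401(k): $2,357.85 × 0.091 = $214.56
Dependent care FSA: $94.91
Pre-tax total = $214.56 + $94.91 = $309.47
Taxable wages = $2,357.85 − $309.47 = $2,048.38
Federal withholding: $2,048.38 × 0.24 = $491.61
State tax withheld: $2,048.38 × 0.068 = $139.29
Local income tax: $2,048.38 × 0.015 = $30.73
Medicare: $2,357.85 × 0.0141 = $33.25
State disability insurance: $2,357.85 × 0.0077 = $18.16
Medical insurance premium: $113.43
Dental insurance premium: $98.33
Total deductions = $214.56 + $94.91 + $491.61 + $139.29 + $30.73 + $33.25 + $18.16 + $113.43 + $98.33 = $1,234.27
Net pay = $2,357.85 − $1,234.27 = $1,123.58

$1,123.58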